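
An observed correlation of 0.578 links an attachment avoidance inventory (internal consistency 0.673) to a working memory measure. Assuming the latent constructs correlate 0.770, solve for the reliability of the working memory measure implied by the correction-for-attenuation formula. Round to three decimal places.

r_true = r_obs / √(r_xx · r_yy) ⇒ 0.770 = 0.578 / √(0.673 · r_yy).
√(0.673 · r_yy) = 0.578 / 0.770 = 0.7506; 0.673 · r_yy = 0.5634; r_yy = 0.5634 / 0.673 ≈ 0.837.

0.837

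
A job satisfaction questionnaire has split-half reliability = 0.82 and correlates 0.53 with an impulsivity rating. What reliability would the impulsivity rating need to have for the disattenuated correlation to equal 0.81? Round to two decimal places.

r_true = r_obs / √(r_xx · r_yy) ⇒ 0.81 = 0.53 / √(0.82 · r_yy).
√(0.82 · r_yy) = 0.53 / 0.81 = 0.6543; 0.82 · r_yy = 0.4281; r_yy = 0.4281 / 0.82 ≈ 0.52.

0.52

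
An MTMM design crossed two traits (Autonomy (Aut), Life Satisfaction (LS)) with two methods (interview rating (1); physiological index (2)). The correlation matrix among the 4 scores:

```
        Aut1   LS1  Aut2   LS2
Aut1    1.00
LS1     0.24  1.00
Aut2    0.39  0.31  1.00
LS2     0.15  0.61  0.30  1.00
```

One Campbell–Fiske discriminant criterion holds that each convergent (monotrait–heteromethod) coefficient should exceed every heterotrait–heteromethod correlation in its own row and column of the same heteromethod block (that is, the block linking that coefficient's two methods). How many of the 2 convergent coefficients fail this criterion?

0

Checking each validity diagonal entry against its comparison values:
Aut (methods 1·2): 0.39 vs {0.15, 0.31} → pass.
LS (methods 1·2): 0.61 vs {0.31, 0.15} → pass.
0 of 2 fail.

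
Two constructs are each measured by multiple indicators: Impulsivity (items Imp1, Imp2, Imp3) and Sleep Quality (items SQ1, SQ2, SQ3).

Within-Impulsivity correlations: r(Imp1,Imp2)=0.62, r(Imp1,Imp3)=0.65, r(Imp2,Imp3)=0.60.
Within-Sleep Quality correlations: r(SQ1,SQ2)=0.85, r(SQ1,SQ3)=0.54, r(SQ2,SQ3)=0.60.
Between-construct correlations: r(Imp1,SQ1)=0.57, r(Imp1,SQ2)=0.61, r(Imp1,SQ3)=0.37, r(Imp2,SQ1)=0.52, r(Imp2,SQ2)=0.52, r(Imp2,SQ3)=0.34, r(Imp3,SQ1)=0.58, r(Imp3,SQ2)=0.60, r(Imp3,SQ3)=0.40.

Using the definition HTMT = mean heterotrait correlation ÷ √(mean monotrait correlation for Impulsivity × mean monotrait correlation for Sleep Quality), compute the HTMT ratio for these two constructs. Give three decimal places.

0.779

Mean between = 4.51/9 = 0.5011.
Mean within-Imp = 1.87/3 = 0.6233; mean within-SQ = 1.99/3 = 0.6633.
Geometric mean = √(0.6233 × 0.6633) = 0.6430.
HTMT = 0.5011 / 0.6430 = 0.779.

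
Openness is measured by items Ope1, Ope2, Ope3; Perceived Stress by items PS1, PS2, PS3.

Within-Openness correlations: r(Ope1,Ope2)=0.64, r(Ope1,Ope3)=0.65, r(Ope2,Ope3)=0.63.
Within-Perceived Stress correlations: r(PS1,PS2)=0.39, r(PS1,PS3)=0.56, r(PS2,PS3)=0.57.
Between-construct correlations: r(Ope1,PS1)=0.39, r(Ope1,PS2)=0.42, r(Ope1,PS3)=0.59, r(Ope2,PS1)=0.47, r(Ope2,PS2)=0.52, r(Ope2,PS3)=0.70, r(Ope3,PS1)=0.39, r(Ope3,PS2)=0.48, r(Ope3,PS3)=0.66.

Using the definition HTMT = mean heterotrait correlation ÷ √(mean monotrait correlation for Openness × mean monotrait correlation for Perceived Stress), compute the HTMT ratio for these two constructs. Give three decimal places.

0.901

Mean heterotrait r = 4.62/9 = 0.5133.
Mean within-Ope = 1.92/3 = 0.6400; mean within-PS = 1.52/3 = 0.5067.
Geometric mean = √(0.6400 × 0.5067) = 0.5695.
HTMT = 0.5133 / 0.5695 = 0.901.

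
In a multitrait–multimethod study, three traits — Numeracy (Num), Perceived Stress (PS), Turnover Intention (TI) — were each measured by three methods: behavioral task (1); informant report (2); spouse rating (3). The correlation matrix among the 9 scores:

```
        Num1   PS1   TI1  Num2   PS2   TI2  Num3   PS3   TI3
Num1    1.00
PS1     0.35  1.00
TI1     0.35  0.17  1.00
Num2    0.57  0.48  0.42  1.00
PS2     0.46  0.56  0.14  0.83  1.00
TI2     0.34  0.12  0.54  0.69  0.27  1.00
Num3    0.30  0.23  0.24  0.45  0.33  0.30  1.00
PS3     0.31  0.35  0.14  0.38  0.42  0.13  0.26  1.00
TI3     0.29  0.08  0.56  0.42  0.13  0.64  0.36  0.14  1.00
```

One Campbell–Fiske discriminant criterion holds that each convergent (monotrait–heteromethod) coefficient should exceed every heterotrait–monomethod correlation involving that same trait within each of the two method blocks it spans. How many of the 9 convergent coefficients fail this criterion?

8

Convergent coefficients and their comparison sets:
Num (methods 1·2): 0.57 vs {0.35, 0.83, 0.35, 0.69} → fail.
Num (methods 1·3): 0.30 vs {0.35, 0.26, 0.35, 0.36} → fail.
Num (methods 2·3): 0.45 vs {0.83, 0.26, 0.69, 0.36} → fail.
PS (methods 1·2): 0.56 vs {0.35, 0.83, 0.17, 0.27} → fail.
PS (methods 1·3): 0.35 vs {0.35, 0.26, 0.17, 0.14} → fail.
PS (methods 2·3): 0.42 vs {0.83, 0.26, 0.27, 0.14} → fail.
TI (methods 1·2): 0.54 vs {0.35, 0.69, 0.17, 0.27} → fail.
TI (methods 1·3): 0.56 vs {0.35, 0.36, 0.17, 0.14} → pass.
TI (methods 2·3): 0.64 vs {0.69, 0.36, 0.27, 0.14} → fail.
8 of 9 fail.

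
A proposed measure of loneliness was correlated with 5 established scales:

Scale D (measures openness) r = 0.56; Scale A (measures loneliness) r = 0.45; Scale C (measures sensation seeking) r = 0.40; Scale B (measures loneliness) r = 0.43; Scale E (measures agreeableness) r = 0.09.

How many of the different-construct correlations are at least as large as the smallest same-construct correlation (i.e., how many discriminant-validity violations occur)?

1

Convergent (same construct = loneliness): Scale A, Scale B.
Smallest convergent = 0.43. Discriminant values: 0.56, 0.40, 0.09; count ≥ 0.43 → 1.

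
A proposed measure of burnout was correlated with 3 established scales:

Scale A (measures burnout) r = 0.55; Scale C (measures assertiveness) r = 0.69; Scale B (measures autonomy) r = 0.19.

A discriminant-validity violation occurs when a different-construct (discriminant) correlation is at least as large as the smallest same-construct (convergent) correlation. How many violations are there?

Convergent (same construct = burnout): Scale A.
Smallest convergent = 0.55. Discriminant values: 0.69, 0.19; count ≥ 0.55 → 1.

1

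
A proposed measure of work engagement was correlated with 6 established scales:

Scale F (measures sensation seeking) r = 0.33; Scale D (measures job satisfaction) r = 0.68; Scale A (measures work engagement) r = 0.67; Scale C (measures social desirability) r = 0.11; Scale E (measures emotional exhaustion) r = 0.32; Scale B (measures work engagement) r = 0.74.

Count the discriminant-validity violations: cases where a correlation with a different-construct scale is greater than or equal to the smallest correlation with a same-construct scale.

Convergent (same construct = work engagement): Scale A, Scale B.
Smallest convergent = 0.67. Discriminant values: 0.33, 0.68, 0.11, 0.32; count ≥ 0.67 → 1.

1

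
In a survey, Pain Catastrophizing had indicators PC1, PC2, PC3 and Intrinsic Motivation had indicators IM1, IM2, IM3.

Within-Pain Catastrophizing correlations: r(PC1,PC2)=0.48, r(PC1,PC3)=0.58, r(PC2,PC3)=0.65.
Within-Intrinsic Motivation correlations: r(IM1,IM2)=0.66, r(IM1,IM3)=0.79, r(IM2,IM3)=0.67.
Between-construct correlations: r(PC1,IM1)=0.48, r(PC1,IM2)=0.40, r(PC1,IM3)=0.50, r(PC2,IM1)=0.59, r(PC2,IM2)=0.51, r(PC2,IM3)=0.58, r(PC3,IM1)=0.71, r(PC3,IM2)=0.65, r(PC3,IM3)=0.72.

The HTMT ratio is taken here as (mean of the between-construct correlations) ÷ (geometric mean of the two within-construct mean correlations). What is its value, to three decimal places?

Between-construct mean = 5.14/9 = 0.5711.
Mean within-PC = 1.71/3 = 0.5700; mean within-IM = 2.12/3 = 0.7067.
Geometric mean = √(0.5700 × 0.7067) = 0.6347.
HTMT = 0.5711 / 0.6347 = 0.900.

0.900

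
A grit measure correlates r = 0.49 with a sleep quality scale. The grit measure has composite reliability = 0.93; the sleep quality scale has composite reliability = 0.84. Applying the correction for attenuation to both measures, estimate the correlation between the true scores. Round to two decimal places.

0.55

r_true = r_obs / √(r_xx · r_yy) = 0.49 / √(0.93 × 0.84) = 0.49 / √0.7812 = 0.49 / 0.8839 ≈ 0.55.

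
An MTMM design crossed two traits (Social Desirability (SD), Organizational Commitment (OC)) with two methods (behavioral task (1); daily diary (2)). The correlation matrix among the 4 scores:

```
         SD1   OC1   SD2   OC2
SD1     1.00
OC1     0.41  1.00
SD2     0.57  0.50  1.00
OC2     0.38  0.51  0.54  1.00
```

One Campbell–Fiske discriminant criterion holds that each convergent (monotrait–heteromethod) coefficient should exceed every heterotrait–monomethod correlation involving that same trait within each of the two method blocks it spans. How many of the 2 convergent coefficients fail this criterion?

1

Checking each validity diagonal entry against its comparison values:
SD (methods 1·2): 0.57 vs {0.41, 0.54} → pass.
OC (methods 1·2): 0.51 vs {0.41, 0.54} → fail.
1 of 2 fail.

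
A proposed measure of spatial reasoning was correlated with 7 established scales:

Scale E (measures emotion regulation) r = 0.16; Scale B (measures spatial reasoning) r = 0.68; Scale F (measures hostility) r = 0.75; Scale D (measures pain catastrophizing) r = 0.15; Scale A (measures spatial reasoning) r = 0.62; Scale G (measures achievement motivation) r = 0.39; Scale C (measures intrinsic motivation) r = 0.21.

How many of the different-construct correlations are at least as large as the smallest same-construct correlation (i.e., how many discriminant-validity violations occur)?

1

Convergent (same construct = spatial reasoning): Scale B, Scale A.
Smallest convergent = 0.62. Discriminant values: 0.16, 0.75, 0.15, 0.39, 0.21; count ≥ 0.62 → 1.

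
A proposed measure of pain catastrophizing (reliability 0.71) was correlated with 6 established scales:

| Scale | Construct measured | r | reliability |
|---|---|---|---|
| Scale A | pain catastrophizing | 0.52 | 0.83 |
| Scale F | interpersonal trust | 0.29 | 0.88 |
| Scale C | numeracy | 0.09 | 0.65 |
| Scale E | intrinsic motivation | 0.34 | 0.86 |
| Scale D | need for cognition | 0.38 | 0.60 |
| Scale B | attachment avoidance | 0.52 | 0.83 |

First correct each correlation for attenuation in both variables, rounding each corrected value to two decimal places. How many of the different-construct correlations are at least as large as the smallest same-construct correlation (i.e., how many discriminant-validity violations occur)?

Disattenuated r (r / √(r_scale · r_new)):
  Scale A (conv): 0.52 / √(0.83·0.71) = 0.68
  Scale F (disc): 0.29 / √(0.88·0.71) = 0.37
  Scale C (disc): 0.09 / √(0.65·0.71) = 0.13
  Scale E (disc): 0.34 / √(0.86·0.71) = 0.44
  Scale D (disc): 0.38 / √(0.60·0.71) = 0.58
  Scale B (disc): 0.52 / √(0.83·0.71) = 0.68
Smallest convergent = 0.68. Discriminant values: 0.37, 0.13, 0.44, 0.58, 0.68; count ≥ 0.68 → 1.

1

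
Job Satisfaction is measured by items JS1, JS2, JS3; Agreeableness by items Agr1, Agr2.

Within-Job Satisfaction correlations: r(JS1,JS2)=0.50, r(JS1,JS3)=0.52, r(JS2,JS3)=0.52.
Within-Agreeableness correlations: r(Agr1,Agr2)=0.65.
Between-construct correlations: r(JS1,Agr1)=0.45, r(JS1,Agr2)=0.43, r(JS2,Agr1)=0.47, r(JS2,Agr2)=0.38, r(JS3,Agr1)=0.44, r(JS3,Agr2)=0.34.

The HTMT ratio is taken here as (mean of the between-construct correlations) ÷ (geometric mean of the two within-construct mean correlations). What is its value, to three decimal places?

Between-construct mean = 2.51/6 = 0.4183.
Mean within-JS = 1.54/3 = 0.5133; mean within-Agr = 0.65/1 = 0.6500.
Geometric mean = √(0.5133 × 0.6500) = 0.5776.
HTMT = 0.4183 / 0.5776 = 0.724.

0.724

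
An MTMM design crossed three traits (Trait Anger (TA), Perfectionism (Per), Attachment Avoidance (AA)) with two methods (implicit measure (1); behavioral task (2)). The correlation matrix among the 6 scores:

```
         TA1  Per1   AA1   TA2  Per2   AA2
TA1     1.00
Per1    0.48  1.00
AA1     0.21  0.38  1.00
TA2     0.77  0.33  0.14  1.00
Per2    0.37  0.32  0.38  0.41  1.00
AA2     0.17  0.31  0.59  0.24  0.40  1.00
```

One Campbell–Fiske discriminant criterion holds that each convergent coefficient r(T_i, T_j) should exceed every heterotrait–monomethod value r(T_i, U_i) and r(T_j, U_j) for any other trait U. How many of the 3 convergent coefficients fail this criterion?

1

Checking each validity diagonal entry against its comparison values:
TA (methods 1·2): 0.77 vs {0.48, 0.41, 0.21, 0.24} → pass.
Per (methods 1·2): 0.32 vs {0.48, 0.41, 0.38, 0.40} → fail.
AA (methods 1·2): 0.59 vs {0.21, 0.24, 0.38, 0.40} → pass.
1 of 3 fail.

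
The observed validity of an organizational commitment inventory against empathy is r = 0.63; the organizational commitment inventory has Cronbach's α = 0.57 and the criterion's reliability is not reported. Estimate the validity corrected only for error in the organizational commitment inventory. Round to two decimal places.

0.83

Single correction: r_c = r_obs / √r_xx = 0.63 / √0.57 = 0.63 / 0.7550 ≈ 0.83.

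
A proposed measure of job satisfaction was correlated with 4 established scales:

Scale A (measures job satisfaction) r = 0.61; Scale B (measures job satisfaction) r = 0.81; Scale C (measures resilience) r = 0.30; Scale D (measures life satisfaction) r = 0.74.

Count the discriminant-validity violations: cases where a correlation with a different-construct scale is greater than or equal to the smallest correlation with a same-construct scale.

Convergent (same construct = job satisfaction): Scale A, Scale B.
Smallest convergent = 0.61. Discriminant values: 0.30, 0.74; count ≥ 0.61 → 1.

1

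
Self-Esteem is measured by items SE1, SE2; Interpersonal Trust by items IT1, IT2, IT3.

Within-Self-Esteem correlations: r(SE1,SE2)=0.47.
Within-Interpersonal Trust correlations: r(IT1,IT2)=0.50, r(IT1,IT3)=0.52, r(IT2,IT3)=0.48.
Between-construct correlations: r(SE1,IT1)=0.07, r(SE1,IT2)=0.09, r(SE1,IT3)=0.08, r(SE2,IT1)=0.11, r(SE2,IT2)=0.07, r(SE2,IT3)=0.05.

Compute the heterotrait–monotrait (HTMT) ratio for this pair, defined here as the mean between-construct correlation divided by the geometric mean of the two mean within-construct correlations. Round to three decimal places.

Mean heterotrait r = 0.47/6 = 0.0783.
Mean within-SE = 0.47/1 = 0.4700; mean within-IT = 1.50/3 = 0.5000.
Geometric mean = √(0.4700 × 0.5000) = 0.4848.
HTMT = 0.0783 / 0.4848 = 0.162.

0.162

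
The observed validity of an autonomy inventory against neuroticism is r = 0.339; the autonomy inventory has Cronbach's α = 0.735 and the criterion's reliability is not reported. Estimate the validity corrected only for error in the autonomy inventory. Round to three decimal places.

Single correction: r_c = r_obs / √r_xx = 0.339 / √0.735 = 0.339 / 0.8573 ≈ 0.395.

0.395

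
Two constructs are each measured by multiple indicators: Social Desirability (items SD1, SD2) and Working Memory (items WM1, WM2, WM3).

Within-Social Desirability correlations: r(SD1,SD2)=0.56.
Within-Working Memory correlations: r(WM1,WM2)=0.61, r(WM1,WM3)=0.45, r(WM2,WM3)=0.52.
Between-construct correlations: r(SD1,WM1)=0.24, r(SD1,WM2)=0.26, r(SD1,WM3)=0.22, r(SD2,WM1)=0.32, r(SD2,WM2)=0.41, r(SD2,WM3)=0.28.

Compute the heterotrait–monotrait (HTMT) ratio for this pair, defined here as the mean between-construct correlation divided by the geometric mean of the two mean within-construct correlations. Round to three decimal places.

Mean between = 1.73/6 = 0.2883.
Mean within-SD = 0.56/1 = 0.5600; mean within-WM = 1.58/3 = 0.5267.
Geometric mean = √(0.5600 × 0.5267) = 0.5431.
HTMT = 0.2883 / 0.5431 = 0.531.

0.531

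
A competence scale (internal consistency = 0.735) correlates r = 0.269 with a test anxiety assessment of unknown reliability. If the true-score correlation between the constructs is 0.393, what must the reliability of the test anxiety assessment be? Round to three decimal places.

r_true = r_obs / √(r_xx · r_yy) ⇒ 0.393 = 0.269 / √(0.735 · r_yy).
√(0.735 · r_yy) = 0.269 / 0.393 = 0.6845; 0.735 · r_yy = 0.4685; r_yy = 0.4685 / 0.735 ≈ 0.637.

0.637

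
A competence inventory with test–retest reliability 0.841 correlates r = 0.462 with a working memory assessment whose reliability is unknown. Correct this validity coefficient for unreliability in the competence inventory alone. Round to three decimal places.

0.504

Single correction: r_c = r_obs / √r_xx = 0.462 / √0.841 = 0.462 / 0.9171 ≈ 0.504.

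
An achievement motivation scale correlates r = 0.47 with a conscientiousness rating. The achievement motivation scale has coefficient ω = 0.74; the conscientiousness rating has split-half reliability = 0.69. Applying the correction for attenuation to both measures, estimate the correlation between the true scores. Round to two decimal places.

0.66

r_true = r_obs / √(r_xx · r_yy) = 0.47 / √(0.74 × 0.69) = 0.47 / √0.5106 = 0.47 / 0.7146 ≈ 0.66.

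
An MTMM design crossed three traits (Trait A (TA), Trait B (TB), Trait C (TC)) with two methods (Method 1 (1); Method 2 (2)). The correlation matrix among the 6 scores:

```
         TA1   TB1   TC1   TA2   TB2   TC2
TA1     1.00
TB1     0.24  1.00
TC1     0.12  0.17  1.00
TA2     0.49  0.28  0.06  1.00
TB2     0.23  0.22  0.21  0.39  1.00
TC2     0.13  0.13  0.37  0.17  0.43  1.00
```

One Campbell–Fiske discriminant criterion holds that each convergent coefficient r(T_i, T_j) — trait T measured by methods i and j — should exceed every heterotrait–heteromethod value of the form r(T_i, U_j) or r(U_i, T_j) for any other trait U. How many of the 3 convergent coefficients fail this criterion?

1

Checking each validity diagonal entry against its comparison values:
TA (methods 1·2): 0.49 vs {0.23, 0.28, 0.13, 0.06} → pass.
TB (methods 1·2): 0.22 vs {0.28, 0.23, 0.13, 0.21} → fail.
TC (methods 1·2): 0.37 vs {0.06, 0.13, 0.21, 0.13} → pass.
1 of 3 fail.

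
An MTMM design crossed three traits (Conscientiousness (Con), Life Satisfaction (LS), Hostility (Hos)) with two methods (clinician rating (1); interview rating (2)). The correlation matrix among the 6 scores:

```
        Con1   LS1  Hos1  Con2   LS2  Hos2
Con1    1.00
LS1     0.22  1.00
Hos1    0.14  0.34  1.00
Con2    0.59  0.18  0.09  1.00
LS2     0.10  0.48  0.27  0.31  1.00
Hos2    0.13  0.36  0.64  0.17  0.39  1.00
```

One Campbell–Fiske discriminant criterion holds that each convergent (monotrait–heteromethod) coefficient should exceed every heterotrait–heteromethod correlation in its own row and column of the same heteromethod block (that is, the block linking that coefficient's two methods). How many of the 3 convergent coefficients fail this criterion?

Convergent coefficients and their comparison sets:
Con (methods 1·2): 0.59 vs {0.10, 0.18, 0.13, 0.09} → pass.
LS (methods 1·2): 0.48 vs {0.18, 0.10, 0.36, 0.27} → pass.
Hos (methods 1·2): 0.64 vs {0.09, 0.13, 0.27, 0.36} → pass.
0 of 3 fail.

0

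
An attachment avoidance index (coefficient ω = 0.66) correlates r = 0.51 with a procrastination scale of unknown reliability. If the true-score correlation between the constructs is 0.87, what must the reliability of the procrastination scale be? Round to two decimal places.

r_true = r_obs / √(r_xx · r_yy) ⇒ 0.87 = 0.51 / √(0.66 · r_yy).
√(0.66 · r_yy) = 0.51 / 0.87 = 0.5862; 0.66 · r_yy = 0.3436; r_yy = 0.3436 / 0.66 ≈ 0.52.

0.52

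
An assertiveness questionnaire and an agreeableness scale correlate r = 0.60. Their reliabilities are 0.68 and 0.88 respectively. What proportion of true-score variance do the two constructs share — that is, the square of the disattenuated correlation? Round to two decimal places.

0.60

Disattenuated r = 0.60 / √(0.68 × 0.88) = 0.60 / 0.7736 = 0.7756.
Shared true-score variance = 0.7756² = 0.6016 ≈ 0.60.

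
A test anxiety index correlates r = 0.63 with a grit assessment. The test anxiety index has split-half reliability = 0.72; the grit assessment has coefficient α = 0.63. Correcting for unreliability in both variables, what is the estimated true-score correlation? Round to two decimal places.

0.94

r_true = r_obs / √(r_xx · r_yy) = 0.63 / √(0.72 × 0.63) = 0.63 / √0.4536 = 0.63 / 0.6735 ≈ 0.94.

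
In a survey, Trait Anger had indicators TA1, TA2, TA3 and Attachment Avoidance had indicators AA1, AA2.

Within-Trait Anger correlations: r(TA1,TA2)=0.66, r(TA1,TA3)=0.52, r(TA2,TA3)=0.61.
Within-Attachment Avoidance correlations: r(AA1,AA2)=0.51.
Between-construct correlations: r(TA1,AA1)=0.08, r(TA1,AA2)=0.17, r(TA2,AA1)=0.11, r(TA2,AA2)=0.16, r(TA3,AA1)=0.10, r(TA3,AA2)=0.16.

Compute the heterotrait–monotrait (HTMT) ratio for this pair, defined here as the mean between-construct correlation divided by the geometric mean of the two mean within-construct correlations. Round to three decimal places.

0.236

Mean heterotrait r = 0.78/6 = 0.1300.
Mean within-TA = 1.79/3 = 0.5967; mean within-AA = 0.51/1 = 0.5100.
Geometric mean = √(0.5967 × 0.5100) = 0.5516.
HTMT = 0.1300 / 0.5516 = 0.236.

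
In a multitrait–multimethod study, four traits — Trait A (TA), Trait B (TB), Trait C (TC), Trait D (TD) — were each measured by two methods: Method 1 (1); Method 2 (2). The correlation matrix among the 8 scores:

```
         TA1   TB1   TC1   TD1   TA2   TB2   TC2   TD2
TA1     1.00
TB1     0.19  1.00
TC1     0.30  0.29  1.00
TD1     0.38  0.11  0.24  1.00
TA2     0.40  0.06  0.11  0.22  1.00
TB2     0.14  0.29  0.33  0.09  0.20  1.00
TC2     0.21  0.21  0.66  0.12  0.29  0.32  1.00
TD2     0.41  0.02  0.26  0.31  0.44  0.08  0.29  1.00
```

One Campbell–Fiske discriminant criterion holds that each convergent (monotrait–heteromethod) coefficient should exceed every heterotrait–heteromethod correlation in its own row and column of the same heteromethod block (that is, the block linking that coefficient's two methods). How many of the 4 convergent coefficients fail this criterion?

3

Convergent coefficients and their comparison sets:
TA (methods 1·2): 0.40 vs {0.14, 0.06, 0.21, 0.11, 0.41, 0.22} → fail.
TB (methods 1·2): 0.29 vs {0.06, 0.14, 0.21, 0.33, 0.02, 0.09} → fail.
TC (methods 1·2): 0.66 vs {0.11, 0.21, 0.33, 0.21, 0.26, 0.12} → pass.
TD (methods 1·2): 0.31 vs {0.22, 0.41, 0.09, 0.02, 0.12, 0.26} → fail.
3 of 4 fail.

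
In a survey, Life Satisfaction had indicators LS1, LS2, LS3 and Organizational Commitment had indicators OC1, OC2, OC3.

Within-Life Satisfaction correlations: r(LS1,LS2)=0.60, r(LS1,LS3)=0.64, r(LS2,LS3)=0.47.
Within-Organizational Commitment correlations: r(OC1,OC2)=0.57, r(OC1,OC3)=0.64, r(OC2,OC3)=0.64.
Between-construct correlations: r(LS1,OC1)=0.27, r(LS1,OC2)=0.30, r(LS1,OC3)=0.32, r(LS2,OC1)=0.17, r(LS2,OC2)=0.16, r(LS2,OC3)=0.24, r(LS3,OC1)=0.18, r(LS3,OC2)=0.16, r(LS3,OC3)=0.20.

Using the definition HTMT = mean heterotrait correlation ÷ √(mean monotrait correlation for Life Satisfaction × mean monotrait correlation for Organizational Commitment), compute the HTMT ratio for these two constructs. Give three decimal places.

Between-construct mean = 2.00/9 = 0.2222.
Mean within-LS = 1.71/3 = 0.5700; mean within-OC = 1.85/3 = 0.6167.
Geometric mean = √(0.5700 × 0.6167) = 0.5929.
HTMT = 0.2222 / 0.5929 = 0.375.

0.375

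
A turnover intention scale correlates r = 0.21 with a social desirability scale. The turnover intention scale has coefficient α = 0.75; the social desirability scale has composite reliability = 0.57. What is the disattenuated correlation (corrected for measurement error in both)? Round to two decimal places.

0.32

r_true = r_obs / √(r_xx · r_yy) = 0.21 / √(0.75 × 0.57) = 0.21 / √0.4275 = 0.21 / 0.6538 ≈ 0.32.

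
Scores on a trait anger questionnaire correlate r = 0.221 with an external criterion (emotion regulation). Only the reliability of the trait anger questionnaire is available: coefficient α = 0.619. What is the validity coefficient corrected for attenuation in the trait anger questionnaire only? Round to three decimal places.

Single correction: r_c = r_obs / √r_xx = 0.221 / √0.619 = 0.221 / 0.7868 ≈ 0.281.

0.281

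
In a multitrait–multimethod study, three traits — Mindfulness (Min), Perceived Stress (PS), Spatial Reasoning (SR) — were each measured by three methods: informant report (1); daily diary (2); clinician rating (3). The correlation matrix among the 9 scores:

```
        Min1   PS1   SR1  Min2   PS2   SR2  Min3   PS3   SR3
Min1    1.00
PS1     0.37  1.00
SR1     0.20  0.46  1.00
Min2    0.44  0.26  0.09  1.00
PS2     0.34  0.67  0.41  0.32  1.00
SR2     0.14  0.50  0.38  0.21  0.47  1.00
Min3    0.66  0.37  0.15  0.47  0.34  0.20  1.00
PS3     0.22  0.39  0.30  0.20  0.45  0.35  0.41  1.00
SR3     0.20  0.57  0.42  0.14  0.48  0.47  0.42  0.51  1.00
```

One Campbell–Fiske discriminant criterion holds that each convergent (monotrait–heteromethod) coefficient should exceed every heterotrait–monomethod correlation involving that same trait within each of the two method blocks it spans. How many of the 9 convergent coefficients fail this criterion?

Convergent coefficients and their comparison sets:
Min (methods 1·2): 0.44 vs {0.37, 0.32, 0.20, 0.21} → pass.
Min (methods 1·3): 0.66 vs {0.37, 0.41, 0.20, 0.42} → pass.
Min (methods 2·3): 0.47 vs {0.32, 0.41, 0.21, 0.42} → pass.
PS (methods 1·2): 0.67 vs {0.37, 0.32, 0.46, 0.47} → pass.
PS (methods 1·3): 0.39 vs {0.37, 0.41, 0.46, 0.51} → fail.
PS (methods 2·3): 0.45 vs {0.32, 0.41, 0.47, 0.51} → fail.
SR (methods 1·2): 0.38 vs {0.20, 0.21, 0.46, 0.47} → fail.
SR (methods 1·3): 0.42 vs {0.20, 0.42, 0.46, 0.51} → fail.
SR (methods 2·3): 0.47 vs {0.21, 0.42, 0.47, 0.51} → fail.
5 of 9 fail.

5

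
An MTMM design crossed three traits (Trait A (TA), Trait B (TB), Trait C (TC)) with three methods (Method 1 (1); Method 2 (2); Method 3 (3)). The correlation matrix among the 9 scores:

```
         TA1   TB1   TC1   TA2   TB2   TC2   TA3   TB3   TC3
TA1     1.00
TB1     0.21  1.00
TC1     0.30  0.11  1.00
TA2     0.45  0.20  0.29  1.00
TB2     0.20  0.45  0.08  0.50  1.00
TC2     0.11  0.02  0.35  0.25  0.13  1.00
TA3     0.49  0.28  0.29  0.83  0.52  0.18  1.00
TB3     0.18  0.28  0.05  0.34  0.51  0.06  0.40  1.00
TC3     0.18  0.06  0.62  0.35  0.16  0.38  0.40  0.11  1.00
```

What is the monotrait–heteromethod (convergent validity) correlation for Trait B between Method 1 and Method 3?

0.28

Same trait (TB), different methods: r(TB1, TB3) = 0.28.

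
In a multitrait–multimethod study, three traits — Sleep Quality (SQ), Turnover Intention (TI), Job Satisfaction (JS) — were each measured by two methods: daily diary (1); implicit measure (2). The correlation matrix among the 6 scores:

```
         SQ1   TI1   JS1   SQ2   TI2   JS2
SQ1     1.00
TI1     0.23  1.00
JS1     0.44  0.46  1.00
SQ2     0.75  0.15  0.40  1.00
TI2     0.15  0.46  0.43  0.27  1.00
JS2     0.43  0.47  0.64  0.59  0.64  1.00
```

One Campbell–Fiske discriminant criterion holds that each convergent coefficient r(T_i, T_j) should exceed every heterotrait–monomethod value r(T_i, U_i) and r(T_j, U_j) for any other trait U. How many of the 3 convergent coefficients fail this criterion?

Each convergent coefficient versus the relevant comparison correlations:
SQ (methods 1·2): 0.75 vs {0.23, 0.27, 0.44, 0.59} → pass.
TI (methods 1·2): 0.46 vs {0.23, 0.27, 0.46, 0.64} → fail.
JS (methods 1·2): 0.64 vs {0.44, 0.59, 0.46, 0.64} → fail.
2 of 3 fail.

2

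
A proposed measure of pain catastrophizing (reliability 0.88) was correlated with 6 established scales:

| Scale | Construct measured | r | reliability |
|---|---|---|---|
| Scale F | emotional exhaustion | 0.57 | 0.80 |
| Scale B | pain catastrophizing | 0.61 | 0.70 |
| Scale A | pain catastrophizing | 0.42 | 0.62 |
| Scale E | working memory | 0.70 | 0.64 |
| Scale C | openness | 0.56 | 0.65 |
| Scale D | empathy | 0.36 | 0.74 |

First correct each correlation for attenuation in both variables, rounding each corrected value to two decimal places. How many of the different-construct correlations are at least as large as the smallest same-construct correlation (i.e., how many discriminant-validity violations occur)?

3

Disattenuated r (r / √(r_scale · r_new)):
  Scale F (disc): 0.57 / √(0.80·0.88) = 0.68
  Scale B (conv): 0.61 / √(0.70·0.88) = 0.78
  Scale A (conv): 0.42 / √(0.62·0.88) = 0.57
  Scale E (disc): 0.70 / √(0.64·0.88) = 0.93
  Scale C (disc): 0.56 / √(0.65·0.88) = 0.74
  Scale D (disc): 0.36 / √(0.74·0.88) = 0.45
Smallest convergent = 0.57. Discriminant values: 0.68, 0.93, 0.74, 0.45; count ≥ 0.57 → 3.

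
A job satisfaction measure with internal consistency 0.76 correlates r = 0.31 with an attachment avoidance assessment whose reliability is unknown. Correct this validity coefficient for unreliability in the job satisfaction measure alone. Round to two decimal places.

Single correction: r_c = r_obs / √r_xx = 0.31 / √0.76 = 0.31 / 0.8718 ≈ 0.36.

0.36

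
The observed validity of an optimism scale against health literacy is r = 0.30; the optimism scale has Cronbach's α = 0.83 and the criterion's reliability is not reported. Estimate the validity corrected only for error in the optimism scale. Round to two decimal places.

Single correction: r_c = r_obs / √r_xx = 0.30 / √0.83 = 0.30 / 0.9110 ≈ 0.33.

0.33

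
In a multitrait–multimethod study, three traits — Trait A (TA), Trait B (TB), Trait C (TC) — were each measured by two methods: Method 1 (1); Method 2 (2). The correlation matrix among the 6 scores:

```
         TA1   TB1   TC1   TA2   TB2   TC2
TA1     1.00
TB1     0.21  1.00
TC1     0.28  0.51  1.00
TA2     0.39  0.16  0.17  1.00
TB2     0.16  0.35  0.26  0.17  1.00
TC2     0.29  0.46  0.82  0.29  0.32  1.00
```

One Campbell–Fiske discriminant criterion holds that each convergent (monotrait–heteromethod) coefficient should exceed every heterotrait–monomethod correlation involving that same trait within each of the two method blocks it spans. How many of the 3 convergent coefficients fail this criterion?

Convergent coefficients and their comparison sets:
TA (methods 1·2): 0.39 vs {0.21, 0.17, 0.28, 0.29} → pass.
TB (methods 1·2): 0.35 vs {0.21, 0.17, 0.51, 0.32} → fail.
TC (methods 1·2): 0.82 vs {0.28, 0.29, 0.51, 0.32} → pass.
1 of 3 fail.

1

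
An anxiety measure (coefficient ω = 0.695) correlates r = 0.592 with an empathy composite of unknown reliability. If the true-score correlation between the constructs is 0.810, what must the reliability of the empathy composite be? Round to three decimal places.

r_true = r_obs / √(r_xx · r_yy) ⇒ 0.810 = 0.592 / √(0.695 · r_yy).
√(0.695 · r_yy) = 0.592 / 0.810 = 0.7309; 0.695 · r_yy = 0.5342; r_yy = 0.5342 / 0.695 ≈ 0.769.

0.769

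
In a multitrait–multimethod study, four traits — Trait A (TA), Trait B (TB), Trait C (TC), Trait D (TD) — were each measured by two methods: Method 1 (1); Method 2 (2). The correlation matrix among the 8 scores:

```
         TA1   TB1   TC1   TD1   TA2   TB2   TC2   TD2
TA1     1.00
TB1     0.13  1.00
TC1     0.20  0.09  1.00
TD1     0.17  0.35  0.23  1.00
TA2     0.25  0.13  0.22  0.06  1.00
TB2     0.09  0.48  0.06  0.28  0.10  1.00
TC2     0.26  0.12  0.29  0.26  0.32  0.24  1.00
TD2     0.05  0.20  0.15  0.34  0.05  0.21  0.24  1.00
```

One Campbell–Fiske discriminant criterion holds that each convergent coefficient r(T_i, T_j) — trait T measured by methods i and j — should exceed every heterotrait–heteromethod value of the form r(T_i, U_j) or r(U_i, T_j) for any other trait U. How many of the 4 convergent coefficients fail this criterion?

Convergent coefficients and their comparison sets:
TA (methods 1·2): 0.25 vs {0.09, 0.13, 0.26, 0.22, 0.05, 0.06} → fail.
TB (methods 1·2): 0.48 vs {0.13, 0.09, 0.12, 0.06, 0.20, 0.28} → pass.
TC (methods 1·2): 0.29 vs {0.22, 0.26, 0.06, 0.12, 0.15, 0.26} → pass.
TD (methods 1·2): 0.34 vs {0.06, 0.05, 0.28, 0.20, 0.26, 0.15} → pass.
1 of 4 fail.

1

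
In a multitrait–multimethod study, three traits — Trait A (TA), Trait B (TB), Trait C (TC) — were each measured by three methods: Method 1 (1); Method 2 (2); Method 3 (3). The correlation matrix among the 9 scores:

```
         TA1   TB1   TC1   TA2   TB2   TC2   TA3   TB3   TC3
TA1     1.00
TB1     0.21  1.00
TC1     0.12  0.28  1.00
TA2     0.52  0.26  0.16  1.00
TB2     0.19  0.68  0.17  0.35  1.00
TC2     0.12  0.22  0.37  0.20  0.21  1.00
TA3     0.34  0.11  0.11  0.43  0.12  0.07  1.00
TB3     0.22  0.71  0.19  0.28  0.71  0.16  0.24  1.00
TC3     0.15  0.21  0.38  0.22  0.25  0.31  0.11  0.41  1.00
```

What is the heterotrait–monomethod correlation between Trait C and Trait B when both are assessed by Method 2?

Different traits, same method: r(TC2, TB2) = 0.21.

0.21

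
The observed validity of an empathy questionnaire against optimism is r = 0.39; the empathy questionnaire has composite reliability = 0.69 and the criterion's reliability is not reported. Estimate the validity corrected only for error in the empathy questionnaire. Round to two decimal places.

0.47

Single correction: r_c = r_obs / √r_xx = 0.39 / √0.69 = 0.39 / 0.8307 ≈ 0.47.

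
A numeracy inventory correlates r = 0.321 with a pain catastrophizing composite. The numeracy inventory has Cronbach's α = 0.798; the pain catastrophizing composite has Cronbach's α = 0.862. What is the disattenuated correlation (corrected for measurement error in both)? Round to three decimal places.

0.387

r_true = r_obs / √(r_xx · r_yy) = 0.321 / √(0.798 × 0.862) = 0.321 / √0.687876 = 0.321 / 0.8294 ≈ 0.387.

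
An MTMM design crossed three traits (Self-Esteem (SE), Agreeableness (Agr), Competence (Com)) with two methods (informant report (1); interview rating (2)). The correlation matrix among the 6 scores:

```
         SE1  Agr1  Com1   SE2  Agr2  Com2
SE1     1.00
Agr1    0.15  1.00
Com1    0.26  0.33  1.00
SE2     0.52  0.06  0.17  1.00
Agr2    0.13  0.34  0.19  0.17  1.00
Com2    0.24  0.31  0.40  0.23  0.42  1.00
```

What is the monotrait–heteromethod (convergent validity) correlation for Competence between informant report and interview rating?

Same trait (Com), different methods: r(Com1, Com2) = 0.40.

0.40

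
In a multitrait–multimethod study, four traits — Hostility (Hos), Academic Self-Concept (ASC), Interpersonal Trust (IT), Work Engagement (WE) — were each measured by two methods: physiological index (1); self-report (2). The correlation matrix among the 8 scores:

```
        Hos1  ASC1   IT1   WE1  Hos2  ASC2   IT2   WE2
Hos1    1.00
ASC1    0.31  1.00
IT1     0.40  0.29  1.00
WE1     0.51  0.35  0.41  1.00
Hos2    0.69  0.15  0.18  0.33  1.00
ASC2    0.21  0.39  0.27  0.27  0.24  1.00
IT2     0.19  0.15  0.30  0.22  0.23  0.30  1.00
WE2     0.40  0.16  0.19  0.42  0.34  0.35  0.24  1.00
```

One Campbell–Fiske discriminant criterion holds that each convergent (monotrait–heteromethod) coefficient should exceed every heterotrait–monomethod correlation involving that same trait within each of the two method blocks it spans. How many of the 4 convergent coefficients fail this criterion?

2

Convergent coefficients and their comparison sets:
Hos (methods 1·2): 0.69 vs {0.31, 0.24, 0.40, 0.23, 0.51, 0.34} → pass.
ASC (methods 1·2): 0.39 vs {0.31, 0.24, 0.29, 0.30, 0.35, 0.35} → pass.
IT (methods 1·2): 0.30 vs {0.40, 0.23, 0.29, 0.30, 0.41, 0.24} → fail.
WE (methods 1·2): 0.42 vs {0.51, 0.34, 0.35, 0.35, 0.41, 0.24} → fail.
2 of 4 fail.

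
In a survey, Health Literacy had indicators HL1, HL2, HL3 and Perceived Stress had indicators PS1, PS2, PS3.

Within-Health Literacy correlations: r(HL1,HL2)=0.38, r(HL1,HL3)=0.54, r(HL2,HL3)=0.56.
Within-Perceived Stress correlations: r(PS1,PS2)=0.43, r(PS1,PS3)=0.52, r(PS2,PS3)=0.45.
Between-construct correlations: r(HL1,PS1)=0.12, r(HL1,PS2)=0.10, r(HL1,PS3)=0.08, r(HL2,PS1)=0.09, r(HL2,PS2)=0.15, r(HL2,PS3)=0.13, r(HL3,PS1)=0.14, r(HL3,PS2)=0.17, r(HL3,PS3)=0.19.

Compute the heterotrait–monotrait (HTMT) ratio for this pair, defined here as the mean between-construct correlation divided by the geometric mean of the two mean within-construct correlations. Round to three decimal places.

Between-construct mean = 1.17/9 = 0.1300.
Mean within-HL = 1.48/3 = 0.4933; mean within-PS = 1.40/3 = 0.4667.
Geometric mean = √(0.4933 × 0.4667) = 0.4798.
HTMT = 0.1300 / 0.4798 = 0.271.

0.271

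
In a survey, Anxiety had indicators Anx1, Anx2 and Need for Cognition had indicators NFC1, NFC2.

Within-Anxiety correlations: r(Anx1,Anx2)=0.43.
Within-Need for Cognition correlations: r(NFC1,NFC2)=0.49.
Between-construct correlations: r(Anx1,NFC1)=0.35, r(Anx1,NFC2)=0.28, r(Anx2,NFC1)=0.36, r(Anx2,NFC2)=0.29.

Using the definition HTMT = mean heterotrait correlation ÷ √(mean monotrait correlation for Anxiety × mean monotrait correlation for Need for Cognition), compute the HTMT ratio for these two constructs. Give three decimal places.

Mean heterotrait r = 1.28/4 = 0.3200.
Mean within-Anx = 0.43/1 = 0.4300; mean within-NFC = 0.49/1 = 0.4900.
Geometric mean = √(0.4300 × 0.4900) = 0.4590.
HTMT = 0.3200 / 0.4590 = 0.697.

0.697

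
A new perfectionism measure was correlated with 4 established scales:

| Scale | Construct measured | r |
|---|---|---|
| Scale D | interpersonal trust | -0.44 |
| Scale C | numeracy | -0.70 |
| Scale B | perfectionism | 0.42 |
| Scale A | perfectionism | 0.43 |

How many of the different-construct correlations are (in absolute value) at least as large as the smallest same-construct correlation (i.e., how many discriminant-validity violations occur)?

Convergent (same construct = perfectionism): Scale B, Scale A.
Smallest convergent = 0.42. Discriminant |r|: 0.44, 0.70; count ≥ 0.42 → 2.

2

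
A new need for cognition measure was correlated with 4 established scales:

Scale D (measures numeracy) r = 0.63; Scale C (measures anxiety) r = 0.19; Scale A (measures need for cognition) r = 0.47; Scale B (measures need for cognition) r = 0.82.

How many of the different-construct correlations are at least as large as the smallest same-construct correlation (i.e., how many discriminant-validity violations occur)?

Convergent (same construct = need for cognition): Scale A, Scale B.
Smallest convergent = 0.47. Discriminant values: 0.63, 0.19; count ≥ 0.47 → 1.

1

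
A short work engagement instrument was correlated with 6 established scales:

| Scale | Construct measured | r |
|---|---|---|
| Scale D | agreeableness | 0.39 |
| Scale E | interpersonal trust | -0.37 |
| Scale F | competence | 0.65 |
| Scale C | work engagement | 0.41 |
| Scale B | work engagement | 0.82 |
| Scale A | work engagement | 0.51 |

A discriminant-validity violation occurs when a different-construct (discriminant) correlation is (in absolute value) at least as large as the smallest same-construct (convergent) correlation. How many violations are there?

Convergent (same construct = work engagement): Scale C, Scale B, Scale A.
Smallest convergent = 0.41. Discriminant |r|: 0.39, 0.37, 0.65; count ≥ 0.41 → 1.

1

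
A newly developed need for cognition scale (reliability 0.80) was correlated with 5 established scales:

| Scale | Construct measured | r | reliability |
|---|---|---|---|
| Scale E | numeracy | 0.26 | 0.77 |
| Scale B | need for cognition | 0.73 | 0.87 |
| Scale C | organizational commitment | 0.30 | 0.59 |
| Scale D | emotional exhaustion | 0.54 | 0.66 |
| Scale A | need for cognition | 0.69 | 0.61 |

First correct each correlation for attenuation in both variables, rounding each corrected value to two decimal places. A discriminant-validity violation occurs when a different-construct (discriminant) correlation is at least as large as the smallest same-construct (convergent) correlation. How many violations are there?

0

Disattenuated r (r / √(r_scale · r_new)):
  Scale E (disc): 0.26 / √(0.77·0.80) = 0.33
  Scale B (conv): 0.73 / √(0.87·0.80) = 0.88
  Scale C (disc): 0.30 / √(0.59·0.80) = 0.44
  Scale D (disc): 0.54 / √(0.66·0.80) = 0.74
  Scale A (conv): 0.69 / √(0.61·0.80) = 0.99
Smallest convergent = 0.88. Discriminant values: 0.33, 0.44, 0.74; count ≥ 0.88 → 0.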